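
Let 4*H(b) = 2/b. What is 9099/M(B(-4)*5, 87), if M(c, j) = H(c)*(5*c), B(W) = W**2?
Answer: 18198/5 ≈ 3639.6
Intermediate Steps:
H(b) = 1/(2*b) (H(b) = (2/b)/4 = 1/(2*b))
M(c, j) = 5/2 (M(c, j) = (1/(2*c))*(5*c) = 5/2)
9099/M(B(-4)*5, 87) = 9099/(5/2) = 9099*(2/5) = 18198/5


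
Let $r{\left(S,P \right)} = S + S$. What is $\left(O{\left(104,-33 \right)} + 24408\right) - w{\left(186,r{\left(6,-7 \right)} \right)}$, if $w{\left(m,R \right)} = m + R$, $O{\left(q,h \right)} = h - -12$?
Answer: $24189$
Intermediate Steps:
$O{\left(q,h \right)} = 12 + h$ ($O{\left(q,h \right)} = h + 12 = 12 + h$)
$r{\left(S,P \right)} = 2 S$
$w{\left(m,R \right)} = R + m$
$\left(O{\left(104,-33 \right)} + 24408\right) - w{\left(186,r{\left(6,-7 \right)} \right)} = \left(\left(12 - 33\right) + 24408\right) - \left(2 \cdot 6 + 186\right) = \left(-21 + 24408\right) - \left(12 + 186\right) = 24387 - 198 = 24189$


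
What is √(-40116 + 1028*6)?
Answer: 6*I*√943 ≈ 184.25*I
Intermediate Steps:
√(-40116 + 1028*6) = √(-40116 + 6168) = √(-33948) = 6*I*√943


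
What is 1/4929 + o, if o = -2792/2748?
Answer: -382195/376247 ≈ -1.0158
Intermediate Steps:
o = -698/687 (o = -2792*1/2748 = -698/687 ≈ -1.0160)
1/4929 + o = 1/4929 - 698/687 = -382195/376247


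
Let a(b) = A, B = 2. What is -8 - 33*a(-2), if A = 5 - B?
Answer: -107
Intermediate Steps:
A = 3 (A = 5 - 1*2 = 5 - 2 = 3)
a(b) = 3
-8 - 33*a(-2) = -8 - 33*3 = -8 - 99 = -107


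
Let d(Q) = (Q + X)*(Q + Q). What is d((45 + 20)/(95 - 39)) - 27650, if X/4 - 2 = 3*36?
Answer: -41749375/1568 ≈ -26626.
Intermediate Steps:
X = 440 (X = 8 + 4*(3*36) = 8 + 4*108 = 8 + 432 = 440)
d(Q) = 2*Q*(440 + Q) (d(Q) = (Q + 440)*(Q + Q) = (440 + Q)*(2*Q) = 2*Q*(440 + Q))
d((45 + 20)/(95 - 39)) - 27650 = 2*((45 + 20)/(95 - 39))*(440 + (45 + 20)/(95 - 39)) - 27650 = 2*(65/56)*(440 + 65/56) - 27650 = 2*(65/56)*(24705/56) - 27650 = 1605825/1568 - 27650 = -41749375/1568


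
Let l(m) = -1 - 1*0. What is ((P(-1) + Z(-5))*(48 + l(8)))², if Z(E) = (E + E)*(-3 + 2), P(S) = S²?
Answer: 267289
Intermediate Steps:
l(m) = -1 (l(m) = -1 + 0 = -1)
Z(E) = -2*E (Z(E) = (2*E)*(-1) = -2*E)
((P(-1) + Z(-5))*(48 + l(8)))² = (((-1)² - 2*(-5))*(48 - 1))² = ((1 + 10)*47)² = (11*47)² = 517² = 267289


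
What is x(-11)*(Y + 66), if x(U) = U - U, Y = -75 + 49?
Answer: 0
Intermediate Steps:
Y = -26
x(U) = 0
x(-11)*(Y + 66) = 0*(-26 + 66) = 0*40 = 0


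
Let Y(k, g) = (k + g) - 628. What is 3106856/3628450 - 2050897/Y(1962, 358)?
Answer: -3718160209649/3069668700 ≈ -1211.3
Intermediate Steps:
Y(k, g) = -628 + g + k (Y(k, g) = (g + k) - 628 = -628 + g + k)
3106856/3628450 - 2050897/Y(1962, 358) = 3106856/3628450 - 2050897/(-628 + 358 + 1962) = 3106856*(1/3628450) - 2050897/1692 = 1553428/1814225 - 2050897*1/1692 = 1553428/1814225 - 2050897/1692 = -3718160209649/3069668700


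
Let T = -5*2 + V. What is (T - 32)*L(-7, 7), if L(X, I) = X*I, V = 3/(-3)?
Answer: 2107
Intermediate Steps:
V = -1 (V = 3*(-⅓) = -1)
T = -11 (T = -5*2 - 1 = -10 - 1 = -11)
L(X, I) = I*X
(T - 32)*L(-7, 7) = (-11 - 32)*(7*(-7)) = -43*(-49) = 2107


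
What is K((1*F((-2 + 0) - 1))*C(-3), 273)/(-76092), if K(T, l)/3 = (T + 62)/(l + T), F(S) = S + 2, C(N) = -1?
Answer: -63/6949736 ≈ -9.0651e-6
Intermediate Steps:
F(S) = 2 + S
K(T, l) = 3*(62 + T)/(T + l) (K(T, l) = 3*((T + 62)/(l + T)) = 3*((62 + T)/(T + l)) = 3*(62 + T)/(T + l))
K((1*F((-2 + 0) - 1))*C(-3), 273)/(-76092) = (3*(62 + (1*(2 + ((-2 + 0) - 1)))*(-1))/((1*(2 + ((-2 + 0) - 1)))*(-1) + 273))/(-76092) = (3*(62 + (1*(2 + (-2 - 1)))*(-1))/((1*(2 + (-2 - 1)))*(-1) + 273))*(-1/76092) = (3*(62 + (1*(2 - 3))*(-1))/((1*(2 - 3))*(-1) + 273))*(-1/76092) = (3*(62 + (1*(-1))*(-1))/((1*(-1))*(-1) + 273))*(-1/76092) = (3*(62 - 1*(-1))/(-1*(-1) + 273))*(-1/76092) = (3*(62 + 1)/(1 + 273))*(-1/76092) = (3*63/274)*(-1/76092) = (3*(1/274)*63)*(-1/76092) = (189/274)*(-1/76092) = -63/6949736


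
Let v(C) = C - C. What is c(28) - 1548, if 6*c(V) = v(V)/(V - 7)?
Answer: -1548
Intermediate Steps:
v(C) = 0
c(V) = 0 (c(V) = (0/(V - 7))/6 = (0/(-7 + V))/6 = (⅙)*0 = 0)
c(28) - 1548 = 0 - 1548 = -1548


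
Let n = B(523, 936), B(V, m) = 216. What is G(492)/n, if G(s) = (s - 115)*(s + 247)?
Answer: 278603/216 ≈ 1289.8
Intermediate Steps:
n = 216
G(s) = (-115 + s)*(247 + s)
G(492)/n = (-28405 + 492² + 132*492)/216 = (-28405 + 242064 + 64944)*(1/216) = 278603*(1/216) = 278603/216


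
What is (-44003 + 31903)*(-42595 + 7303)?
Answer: 427033200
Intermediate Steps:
(-44003 + 31903)*(-42595 + 7303) = -12100*(-35292) = 427033200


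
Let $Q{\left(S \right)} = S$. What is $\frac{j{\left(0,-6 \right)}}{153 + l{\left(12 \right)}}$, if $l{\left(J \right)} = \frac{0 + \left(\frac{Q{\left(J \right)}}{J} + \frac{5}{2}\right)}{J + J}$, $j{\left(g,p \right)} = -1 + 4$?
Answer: $\frac{144}{7351} \approx 0.019589$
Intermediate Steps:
$j{\left(g,p \right)} = 3$
$l{\left(J \right)} = \frac{7}{4 J}$ ($l{\left(J \right)} = \frac{0 + \left(\frac{J}{J} + \frac{5}{2}\right)}{J + J} = \frac{0 + \left(1 + 5 \cdot \frac{1}{2}\right)}{2 J} = \left(0 + \left(1 + \frac{5}{2}\right)\right) \frac{1}{2 J} = \left(0 + \frac{7}{2}\right) \frac{1}{2 J} = \frac{7 \frac{1}{2 J}}{2} = \frac{7}{4 J}$)
$\frac{j{\left(0,-6 \right)}}{153 + l{\left(12 \right)}} = \frac{3}{153 + \frac{7}{4 \cdot 12}} = \frac{3}{153 + \frac{7}{4} \cdot \frac{1}{12}} = \frac{3}{153 + \frac{7}{48}} = \frac{3}{\frac{7351}{48}} = 3 \cdot \frac{48}{7351} = \frac{144}{7351}$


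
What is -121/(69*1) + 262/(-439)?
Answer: -71197/30291 ≈ -2.3504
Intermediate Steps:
-121/(69*1) + 262/(-439) = -121/69 + 262*(-1/439) = -121*1/69 - 262/439 = -121/69 - 262/439 = -71197/30291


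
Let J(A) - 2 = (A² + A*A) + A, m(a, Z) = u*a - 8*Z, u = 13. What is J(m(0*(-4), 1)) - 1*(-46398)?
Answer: 46520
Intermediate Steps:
m(a, Z) = -8*Z + 13*a (m(a, Z) = 13*a - 8*Z = -8*Z + 13*a)
J(A) = 2 + A + 2*A² (J(A) = 2 + ((A² + A*A) + A) = 2 + ((A² + A²) + A) = 2 + (2*A² + A) = 2 + (A + 2*A²) = 2 + A + 2*A²)
J(m(0*(-4), 1)) - 1*(-46398) = (2 + (-8*1 + 13*(0*(-4))) + 2*(-8*1 + 13*(0*(-4)))²) - 1*(-46398) = (2 + (-8 + 13*0) + 2*(-8 + 13*0)²) + 46398 = (2 + (-8 + 0) + 2*(-8 + 0)²) + 46398 = (2 - 8 + 2*(-8)²) + 46398 = (2 - 8 + 2*64) + 46398 = (2 - 8 + 128) + 46398 = 122 + 46398 = 46520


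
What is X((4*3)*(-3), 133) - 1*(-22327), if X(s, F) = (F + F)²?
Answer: 93083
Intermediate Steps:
X(s, F) = 4*F² (X(s, F) = (2*F)² = 4*F²)
X((4*3)*(-3), 133) - 1*(-22327) = 4*133² - 1*(-22327) = 4*17689 + 22327 = 70756 + 22327 = 93083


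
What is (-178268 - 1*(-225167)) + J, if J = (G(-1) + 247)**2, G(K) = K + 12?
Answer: 113463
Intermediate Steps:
G(K) = 12 + K
J = 66564 (J = ((12 - 1) + 247)**2 = (11 + 247)**2 = 258**2 = 66564)
(-178268 - 1*(-225167)) + J = (-178268 - 1*(-225167)) + 66564 = (-178268 + 225167) + 66564 = 46899 + 66564 = 113463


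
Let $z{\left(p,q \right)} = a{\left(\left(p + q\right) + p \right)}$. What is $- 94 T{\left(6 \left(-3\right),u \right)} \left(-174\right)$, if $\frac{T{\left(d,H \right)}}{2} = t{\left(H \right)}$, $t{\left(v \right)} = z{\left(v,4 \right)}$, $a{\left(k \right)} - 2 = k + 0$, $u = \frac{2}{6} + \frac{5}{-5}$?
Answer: $152656$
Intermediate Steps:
$u = - \frac{2}{3}$ ($u = 2 \cdot \frac{1}{6} + 5 \left(- \frac{1}{5}\right) = \frac{1}{3} - 1 = - \frac{2}{3} \approx -0.66667$)
$a{\left(k \right)} = 2 + k$ ($a{\left(k \right)} = 2 + \left(k + 0\right) = 2 + k$)
$z{\left(p,q \right)} = 2 + q + 2 p$ ($z{\left(p,q \right)} = 2 + \left(\left(p + q\right) + p\right) = 2 + \left(q + 2 p\right) = 2 + q + 2 p$)
$t{\left(v \right)} = 6 + 2 v$ ($t{\left(v \right)} = 2 + 4 + 2 v = 6 + 2 v$)
$T{\left(d,H \right)} = 12 + 4 H$ ($T{\left(d,H \right)} = 2 \left(6 + 2 H\right) = 12 + 4 H$)
$- 94 T{\left(6 \left(-3\right),u \right)} \left(-174\right) = - 94 \left(12 + 4 \left(- \frac{2}{3}\right)\right) \left(-174\right) = - 94 \left(12 - \frac{8}{3}\right) \left(-174\right) = \left(-94\right) \frac{28}{3} \left(-174\right) = \left(- \frac{2632}{3}\right) \left(-174\right) = 152656$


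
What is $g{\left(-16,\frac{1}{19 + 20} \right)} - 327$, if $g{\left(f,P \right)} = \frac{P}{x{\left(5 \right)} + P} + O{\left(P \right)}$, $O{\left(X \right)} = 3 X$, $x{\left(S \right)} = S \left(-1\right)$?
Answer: $- \frac{824513}{2522} \approx -326.93$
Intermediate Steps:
$x{\left(S \right)} = - S$
$g{\left(f,P \right)} = 3 P + \frac{P}{-5 + P}$ ($g{\left(f,P \right)} = \frac{P}{\left(-1\right) 5 + P} + 3 P = \frac{P}{-5 + P} + 3 P = 3 P + \frac{P}{-5 + P}$)
$g{\left(-16,\frac{1}{19 + 20} \right)} - 327 = \frac{-14 + \frac{3}{19 + 20}}{\left(19 + 20\right) \left(-5 + \frac{1}{19 + 20}\right)} - 327 = \frac{-14 + \frac{3}{39}}{39 \left(-5 + \frac{1}{39}\right)} - 327 = \frac{-14 + 3 \cdot \frac{1}{39}}{39 \left(-5 + \frac{1}{39}\right)} - 327 = \frac{-14 + \frac{1}{13}}{39 \left(- \frac{194}{39}\right)} - 327 = \frac{1}{39} \left(- \frac{39}{194}\right) \left(- \frac{181}{13}\right) - 327 = \frac{181}{2522} - 327 = - \frac{824513}{2522}$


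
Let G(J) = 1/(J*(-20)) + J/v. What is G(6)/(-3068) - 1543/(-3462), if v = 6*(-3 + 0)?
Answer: 31567379/70809440 ≈ 0.44581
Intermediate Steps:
v = -18 (v = 6*(-3) = -18)
G(J) = -J/18 - 1/(20*J) (G(J) = 1/(J*(-20)) + J/(-18) = -1/20/J + J*(-1/18) = -1/(20*J) - J/18 = -J/18 - 1/(20*J))
G(6)/(-3068) - 1543/(-3462) = (-1/18*6 - 1/20/6)/(-3068) - 1543/(-3462) = (-⅓ - 1/20*⅙)*(-1/3068) - 1543*(-1/3462) = (-⅓ - 1/120)*(-1/3068) + 1543/3462 = -41/120*(-1/3068) + 1543/3462 = 41/368160 + 1543/3462 = 31567379/70809440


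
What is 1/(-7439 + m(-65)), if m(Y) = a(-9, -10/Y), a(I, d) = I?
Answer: -1/7448 ≈ -0.00013426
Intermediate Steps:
m(Y) = -9
1/(-7439 + m(-65)) = 1/(-7439 - 9) = 1/(-7448) = -1/7448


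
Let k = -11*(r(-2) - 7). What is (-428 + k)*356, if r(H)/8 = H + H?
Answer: 356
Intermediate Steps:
r(H) = 16*H (r(H) = 8*(H + H) = 8*(2*H) = 16*H)
k = 429 (k = -11*(16*(-2) - 7) = -11*(-32 - 7) = -11*(-39) = 429)
(-428 + k)*356 = (-428 + 429)*356 = 1*356 = 356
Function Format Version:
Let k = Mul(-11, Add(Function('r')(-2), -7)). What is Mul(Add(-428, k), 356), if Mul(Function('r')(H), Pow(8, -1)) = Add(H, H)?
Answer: 356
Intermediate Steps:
Function('r')(H) = Mul(16, H) (Function('r')(H) = Mul(8, Add(H, H)) = Mul(8, Mul(2, H)) = Mul(16, H))
k = 429 (k = Mul(-11, Add(Mul(16, -2), -7)) = Mul(-11, Add(-32, -7)) = Mul(-11, -39) = 429)
Mul(Add(-428, k), 356) = Mul(Add(-428, 429), 356) = Mul(1, 356) = 356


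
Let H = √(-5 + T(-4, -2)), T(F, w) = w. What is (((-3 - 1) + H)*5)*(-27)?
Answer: 540 - 135*I*√7 ≈ 540.0 - 357.18*I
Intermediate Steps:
H = I*√7 (H = √(-5 - 2) = √(-7) = I*√7 ≈ 2.6458*I)
(((-3 - 1) + H)*5)*(-27) = (((-3 - 1) + I*√7)*5)*(-27) = ((-4 + I*√7)*5)*(-27) = (-20 + 5*I*√7)*(-27) = 540 - 135*I*√7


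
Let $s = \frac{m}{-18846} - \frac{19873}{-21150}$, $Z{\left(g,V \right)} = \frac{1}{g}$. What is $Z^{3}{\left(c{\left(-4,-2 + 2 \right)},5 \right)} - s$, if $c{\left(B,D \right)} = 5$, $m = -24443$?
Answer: $- \frac{123376009}{55360125} \approx -2.2286$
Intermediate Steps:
$s = \frac{24763778}{11072025}$ ($s = - \frac{24443}{-18846} - \frac{19873}{-21150} = \left(-24443\right) \left(- \frac{1}{18846}\right) - - \frac{19873}{21150} = \frac{24443}{18846} + \frac{19873}{21150} = \frac{24763778}{11072025} \approx 2.2366$)
$Z^{3}{\left(c{\left(-4,-2 + 2 \right)},5 \right)} - s = \left(\frac{1}{5}\right)^{3} - \frac{24763778}{11072025} = \frac{1}{125} - \frac{24763778}{11072025} = - \frac{123376009}{55360125}$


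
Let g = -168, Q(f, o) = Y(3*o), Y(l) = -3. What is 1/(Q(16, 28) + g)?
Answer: -1/171 ≈ -0.0058480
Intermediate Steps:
Q(f, o) = -3
1/(Q(16, 28) + g) = 1/(-3 - 168) = 1/(-171) = -1/171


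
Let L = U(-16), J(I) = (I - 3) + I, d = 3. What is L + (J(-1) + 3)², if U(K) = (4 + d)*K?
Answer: -108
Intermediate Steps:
J(I) = -3 + 2*I (J(I) = (-3 + I) + I = -3 + 2*I)
U(K) = 7*K (U(K) = (4 + 3)*K = 7*K)
L = -112 (L = 7*(-16) = -112)
L + (J(-1) + 3)² = -112 + ((-3 + 2*(-1)) + 3)² = -112 + ((-3 - 2) + 3)² = -112 + (-5 + 3)² = -112 + (-2)² = -112 + 4 = -108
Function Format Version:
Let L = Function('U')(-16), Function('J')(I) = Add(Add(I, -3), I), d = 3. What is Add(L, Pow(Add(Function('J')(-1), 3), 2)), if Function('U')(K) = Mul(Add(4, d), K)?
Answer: -108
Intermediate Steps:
Function('J')(I) = Add(-3, Mul(2, I)) (Function('J')(I) = Add(Add(-3, I), I) = Add(-3, Mul(2, I)))
Function('U')(K) = Mul(7, K) (Function('U')(K) = Mul(Add(4, 3), K) = Mul(7, K))
L = -112 (L = Mul(7, -16) = -112)
Add(L, Pow(Add(Function('J')(-1), 3), 2)) = Add(-112, Pow(Add(Add(-3, Mul(2, -1)), 3), 2)) = Add(-112, Pow(Add(Add(-3, -2), 3), 2)) = Add(-112, Pow(Add(-5, 3), 2)) = Add(-112, Pow(-2, 2)) = Add(-112, 4) = -108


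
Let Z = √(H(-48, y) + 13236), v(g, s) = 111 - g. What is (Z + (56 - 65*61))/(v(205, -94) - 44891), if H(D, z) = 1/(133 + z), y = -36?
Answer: 1303/14995 - 13*√736909/4363545 ≈ 0.084338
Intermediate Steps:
Z = 13*√736909/97 (Z = √(1/(133 - 36) + 13236) = √(1/97 + 13236) = √(1283893/97) = 13*√736909/97 ≈ 115.05)
(Z + (56 - 65*61))/(v(205, -94) - 44891) = (13*√736909/97 + (56 - 65*61))/((111 - 1*205) - 44891) = (13*√736909/97 + (56 - 3965))/((111 - 205) - 44891) = (13*√736909/97 - 3909)/(-94 - 44891) = (-3909 + 13*√736909/97)/(-44985) = (-3909 + 13*√736909/97)*(-1/44985) = 1303/14995 - 13*√736909/4363545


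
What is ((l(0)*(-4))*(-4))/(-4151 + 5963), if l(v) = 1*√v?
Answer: 0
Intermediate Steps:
l(v) = √v
((l(0)*(-4))*(-4))/(-4151 + 5963) = ((√0*(-4))*(-4))/(-4151 + 5963) = ((0*(-4))*(-4))/1812 = (0*(-4))/1812 = (1/1812)*0 = 0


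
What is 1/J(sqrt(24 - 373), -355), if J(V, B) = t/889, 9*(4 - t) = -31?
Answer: 8001/67 ≈ 119.42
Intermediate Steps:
t = 67/9 (t = 4 - 1/9*(-31) = 4 + 31/9 = 67/9 ≈ 7.4444)
J(V, B) = 67/8001 (J(V, B) = (67/9)/889 = (67/9)*(1/889) = 67/8001)
1/J(sqrt(24 - 373), -355) = 1/(67/8001) = 8001/67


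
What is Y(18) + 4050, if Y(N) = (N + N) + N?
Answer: 4104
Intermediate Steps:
Y(N) = 3*N (Y(N) = 2*N + N = 3*N)
Y(18) + 4050 = 3*18 + 4050 = 54 + 4050 = 4104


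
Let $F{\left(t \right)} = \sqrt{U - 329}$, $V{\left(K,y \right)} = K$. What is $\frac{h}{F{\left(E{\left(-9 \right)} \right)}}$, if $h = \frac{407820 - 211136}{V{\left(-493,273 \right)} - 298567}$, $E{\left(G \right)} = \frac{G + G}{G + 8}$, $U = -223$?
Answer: $\frac{49171 i \sqrt{138}}{20635140} \approx 0.027992 i$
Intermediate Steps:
$E{\left(G \right)} = \frac{2 G}{8 + G}$
$F{\left(t \right)} = 2 i \sqrt{138}$ ($F{\left(t \right)} = \sqrt{-223 - 329} = \sqrt{-552} = 2 i \sqrt{138}$)
$h = - \frac{49171}{74765}$ ($h = \frac{407820 - 211136}{-493 - 298567} = \frac{196684}{-299060} = 196684 \left(- \frac{1}{299060}\right) = - \frac{49171}{74765} \approx -0.65767$)
$\frac{h}{F{\left(E{\left(-9 \right)} \right)}} = - \frac{49171}{74765 \cdot 2 i \sqrt{138}} = - \frac{49171 \left(- \frac{i \sqrt{138}}{276}\right)}{74765} = \frac{49171 i \sqrt{138}}{20635140}$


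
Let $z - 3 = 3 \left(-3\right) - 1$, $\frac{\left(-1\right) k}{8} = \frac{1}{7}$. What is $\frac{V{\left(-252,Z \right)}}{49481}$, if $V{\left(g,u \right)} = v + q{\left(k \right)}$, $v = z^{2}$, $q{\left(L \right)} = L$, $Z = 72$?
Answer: $\frac{335}{346367} \approx 0.00096718$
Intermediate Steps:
$k = - \frac{8}{7} \approx -1.1429$
$z = -7$ ($z = 3 + \left(3 \left(-3\right) - 1\right) = 3 - 10 = -7$)
$v = 49$ ($v = \left(-7\right)^{2} = 49$)
$V{\left(g,u \right)} = \frac{335}{7}$ ($V{\left(g,u \right)} = 49 - \frac{8}{7} = \frac{335}{7}$)
$\frac{V{\left(-252,Z \right)}}{49481} = \frac{335}{7 \cdot 49481} = \frac{335}{7} \cdot \frac{1}{49481} = \frac{335}{346367}$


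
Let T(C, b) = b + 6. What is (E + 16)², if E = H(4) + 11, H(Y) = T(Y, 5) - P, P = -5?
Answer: 1849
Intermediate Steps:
T(C, b) = 6 + b
H(Y) = 16 (H(Y) = (6 + 5) - 1*(-5) = 11 + 5 = 16)
E = 27 (E = 16 + 11 = 27)
(E + 16)² = (27 + 16)² = 43² = 1849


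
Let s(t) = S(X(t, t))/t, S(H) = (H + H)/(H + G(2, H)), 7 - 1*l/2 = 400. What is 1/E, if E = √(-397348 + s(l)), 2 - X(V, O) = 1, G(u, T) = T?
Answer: -I*√245480005794/312315529 ≈ -0.0015864*I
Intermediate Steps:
l = -786 (l = 14 - 2*400 = 14 - 800 = -786)
X(V, O) = 1 (X(V, O) = 2 - 1*1 = 2 - 1 = 1)
S(H) = 1 (S(H) = (H + H)/(H + H) = (2*H)/((2*H)) = (2*H)*(1/(2*H)) = 1)
s(t) = 1/t
E = I*√245480005794/786 (E = √(-397348 + 1/(-786)) = √(-397348 - 1/786) = √(-312315529/786) = I*√245480005794/786 ≈ 630.36*I)
1/E = 1/(I*√245480005794/786) = -I*√245480005794/312315529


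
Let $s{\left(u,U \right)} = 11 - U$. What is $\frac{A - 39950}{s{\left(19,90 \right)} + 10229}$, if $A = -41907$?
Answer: $- \frac{81857}{10150} \approx -8.0647$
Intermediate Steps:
$\frac{A - 39950}{s{\left(19,90 \right)} + 10229} = \frac{-41907 - 39950}{\left(11 - 90\right) + 10229} = - \frac{81857}{\left(11 - 90\right) + 10229} = - \frac{81857}{-79 + 10229} = - \frac{81857}{10150}$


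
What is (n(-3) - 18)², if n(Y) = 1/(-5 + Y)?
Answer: 21025/64 ≈ 328.52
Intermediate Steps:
(n(-3) - 18)² = (1/(-5 - 3) - 18)² = (1/(-8) - 18)² = (-⅛ - 18)² = (-145/8)² = 21025/64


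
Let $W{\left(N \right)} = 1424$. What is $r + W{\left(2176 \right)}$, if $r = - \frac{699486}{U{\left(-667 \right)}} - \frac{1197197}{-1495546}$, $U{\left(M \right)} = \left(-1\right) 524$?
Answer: $\frac{270335169085}{97958263} \approx 2759.7$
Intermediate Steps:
$U{\left(M \right)} = -524$
$r = \frac{130842602573}{97958263}$ ($r = - \frac{699486}{-524} - \frac{1197197}{-1495546} = \left(-699486\right) \left(- \frac{1}{524}\right) - - \frac{1197197}{1495546} = \frac{349743}{262} + \frac{1197197}{1495546} = \frac{130842602573}{97958263} \approx 1335.7$)
$r + W{\left(2176 \right)} = \frac{130842602573}{97958263} + 1424 = \frac{270335169085}{97958263}$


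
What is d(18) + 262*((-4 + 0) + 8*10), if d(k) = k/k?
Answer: 19913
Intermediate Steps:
d(k) = 1
d(18) + 262*((-4 + 0) + 8*10) = 1 + 262*((-4 + 0) + 8*10) = 1 + 262*(-4 + 80) = 1 + 262*76 = 1 + 19912 = 19913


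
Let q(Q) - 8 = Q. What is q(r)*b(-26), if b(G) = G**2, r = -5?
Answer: 2028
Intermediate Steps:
q(Q) = 8 + Q
q(r)*b(-26) = (8 - 5)*(-26)**2 = 3*676 = 2028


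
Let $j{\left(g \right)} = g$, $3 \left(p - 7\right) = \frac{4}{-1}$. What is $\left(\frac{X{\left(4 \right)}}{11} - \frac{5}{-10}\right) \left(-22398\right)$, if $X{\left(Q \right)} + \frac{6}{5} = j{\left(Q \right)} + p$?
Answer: $- \frac{1564127}{55} \approx -28439.0$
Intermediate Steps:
$p = \frac{17}{3}$ ($p = 7 + \frac{4 \frac{1}{-1}}{3} = 7 + \frac{4 \left(-1\right)}{3} = 7 + \frac{1}{3} \left(-4\right) = 7 - \frac{4}{3} = \frac{17}{3} \approx 5.6667$)
$X{\left(Q \right)} = \frac{67}{15} + Q$ ($X{\left(Q \right)} = - \frac{6}{5} + \left(Q + \frac{17}{3}\right) = - \frac{6}{5} + \left(\frac{17}{3} + Q\right) = \frac{67}{15} + Q$)
$\left(\frac{X{\left(4 \right)}}{11} - \frac{5}{-10}\right) \left(-22398\right) = \left(\frac{\frac{67}{15} + 4}{11} - \frac{5}{-10}\right) \left(-22398\right) = \left(\frac{127}{15} \cdot \frac{1}{11} - - \frac{1}{2}\right) \left(-22398\right) = \left(\frac{127}{165} + \frac{1}{2}\right) \left(-22398\right) = \frac{419}{330} \left(-22398\right) = - \frac{1564127}{55}$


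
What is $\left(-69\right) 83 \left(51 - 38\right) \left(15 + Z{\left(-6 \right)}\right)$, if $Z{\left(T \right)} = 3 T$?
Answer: $223353$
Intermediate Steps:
$\left(-69\right) 83 \left(51 - 38\right) \left(15 + Z{\left(-6 \right)}\right) = \left(-69\right) 83 \left(51 - 38\right) \left(15 + 3 \left(-6\right)\right) = - 5727 \cdot 13 \left(15 - 18\right) = - 5727 \cdot 13 \left(-3\right) = \left(-5727\right) \left(-39\right) = 223353$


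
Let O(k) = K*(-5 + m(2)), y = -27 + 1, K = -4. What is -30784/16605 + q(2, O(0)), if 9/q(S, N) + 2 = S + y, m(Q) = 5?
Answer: -949829/431730 ≈ -2.2001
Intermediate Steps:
y = -26
O(k) = 0 (O(k) = -4*(-5 + 5) = -4*0 = 0)
q(S, N) = 9/(-28 + S) (q(S, N) = 9/(-2 + (S - 26)) = 9/(-2 + (-26 + S)) = 9/(-28 + S))
-30784/16605 + q(2, O(0)) = -30784/16605 + 9/(-28 + 2) = -30784*1/16605 + 9/(-26) = -30784/16605 + 9*(-1/26) = -30784/16605 - 9/26 = -949829/431730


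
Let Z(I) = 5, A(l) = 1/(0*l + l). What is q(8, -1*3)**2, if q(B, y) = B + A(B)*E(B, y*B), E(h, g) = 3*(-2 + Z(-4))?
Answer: 5329/64 ≈ 83.266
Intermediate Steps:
A(l) = 1/l (A(l) = 1/(0 + l) = 1/l)
E(h, g) = 9 (E(h, g) = 3*(-2 + 5) = 3*3 = 9)
q(B, y) = B + 9/B
q(8, -1*3)**2 = (8 + 9/8)**2 = (73/8)**2 = 5329/64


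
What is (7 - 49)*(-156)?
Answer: 6552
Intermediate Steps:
(7 - 49)*(-156) = -42*(-156) = 6552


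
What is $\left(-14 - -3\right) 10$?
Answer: $-110$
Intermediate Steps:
$\left(-14 - -3\right) 10 = \left(-14 + 3\right) 10 = \left(-11\right) 10 = -110$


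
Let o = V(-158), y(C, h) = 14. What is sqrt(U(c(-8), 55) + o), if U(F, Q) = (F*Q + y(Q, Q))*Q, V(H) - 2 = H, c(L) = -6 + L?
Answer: 2*I*sqrt(10434) ≈ 204.29*I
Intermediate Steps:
V(H) = 2 + H
o = -156 (o = 2 - 158 = -156)
U(F, Q) = Q*(14 + F*Q) (U(F, Q) = (F*Q + 14)*Q = (14 + F*Q)*Q = Q*(14 + F*Q))
sqrt(U(c(-8), 55) + o) = sqrt(55*(14 + (-6 - 8)*55) - 156) = sqrt(55*(14 - 14*55) - 156) = sqrt(55*(14 - 770) - 156) = sqrt(55*(-756) - 156) = sqrt(-41580 - 156) = sqrt(-41736) = 2*I*sqrt(10434)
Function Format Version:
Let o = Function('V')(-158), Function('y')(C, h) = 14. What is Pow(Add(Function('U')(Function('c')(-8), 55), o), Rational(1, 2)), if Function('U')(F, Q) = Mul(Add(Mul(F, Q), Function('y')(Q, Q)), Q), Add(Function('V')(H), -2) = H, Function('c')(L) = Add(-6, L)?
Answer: Mul(2, I, Pow(10434, Rational(1, 2))) ≈ Mul(204.29, I)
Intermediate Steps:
Function('V')(H) = Add(2, H)
o = -156 (o = Add(2, -158) = -156)
Function('U')(F, Q) = Mul(Q, Add(14, Mul(F, Q))) (Function('U')(F, Q) = Mul(Add(Mul(F, Q), 14), Q) = Mul(Add(14, Mul(F, Q)), Q) = Mul(Q, Add(14, Mul(F, Q))))
Pow(Add(Function('U')(Function('c')(-8), 55), o), Rational(1, 2)) = Pow(Add(Mul(55, Add(14, Mul(Add(-6, -8), 55))), -156), Rational(1, 2)) = Pow(Add(Mul(55, Add(14, Mul(-14, 55))), -156), Rational(1, 2)) = Pow(Add(Mul(55, Add(14, -770)), -156), Rational(1, 2)) = Pow(Add(Mul(55, -756), -156), Rational(1, 2)) = Pow(Add(-41580, -156), Rational(1, 2)) = Pow(-41736, Rational(1, 2)) = Mul(2, I, Pow(10434, Rational(1, 2)))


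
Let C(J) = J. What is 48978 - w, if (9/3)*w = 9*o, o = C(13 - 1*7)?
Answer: 48960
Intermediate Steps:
o = 6 (o = 13 - 1*7 = 13 - 7 = 6)
w = 18 (w = (9*6)/3 = (1/3)*54 = 18)
48978 - w = 48978 - 1*18 = 48978 - 18 = 48960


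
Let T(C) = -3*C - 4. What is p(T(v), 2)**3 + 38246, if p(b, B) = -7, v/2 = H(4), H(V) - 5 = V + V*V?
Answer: 37903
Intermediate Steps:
H(V) = 5 + V + V**2 (H(V) = 5 + (V + V*V) = 5 + (V + V**2) = 5 + V + V**2)
v = 50 (v = 2*(5 + 4 + 4**2) = 2*(5 + 4 + 16) = 2*25 = 50)
T(C) = -4 - 3*C
p(T(v), 2)**3 + 38246 = (-7)**3 + 38246 = -343 + 38246 = 37903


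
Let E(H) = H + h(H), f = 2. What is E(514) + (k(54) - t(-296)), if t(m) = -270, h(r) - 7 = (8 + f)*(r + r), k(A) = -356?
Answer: 10715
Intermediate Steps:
h(r) = 7 + 20*r (h(r) = 7 + (8 + 2)*(r + r) = 7 + 10*(2*r) = 7 + 20*r)
E(H) = 7 + 21*H (E(H) = H + (7 + 20*H) = 7 + 21*H)
E(514) + (k(54) - t(-296)) = (7 + 21*514) + (-356 - 1*(-270)) = (7 + 10794) + (-356 + 270) = 10801 - 86 = 10715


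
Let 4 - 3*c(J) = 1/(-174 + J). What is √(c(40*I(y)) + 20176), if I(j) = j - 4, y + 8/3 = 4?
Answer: √128745034122/2526 ≈ 142.05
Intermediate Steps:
y = 4/3 (y = -8/3 + 4 = 4/3 ≈ 1.3333)
I(j) = -4 + j
c(J) = 4/3 - 1/(3*(-174 + J))
√(c(40*I(y)) + 20176) = √((-697 + 4*(40*(-4 + 4/3)))/(3*(-174 + 40*(-4 + 4/3))) + 20176) = √((-697 + 4*(40*(-8/3)))/(3*(-174 + 40*(-8/3))) + 20176) = √((-697 + 4*(-320/3))/(3*(-174 - 320/3)) + 20176) = √((-697 - 1280/3)/(3*(-842/3)) + 20176) = √((⅓)*(-3/842)*(-3371/3) + 20176) = √(3371/2526 + 20176) = √(50967947/2526) = √128745034122/2526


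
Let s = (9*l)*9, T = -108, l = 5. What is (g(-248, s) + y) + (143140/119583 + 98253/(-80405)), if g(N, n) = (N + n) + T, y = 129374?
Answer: 1244411108699846/9615071115 ≈ 1.2942e+5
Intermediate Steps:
s = 405 (s = (9*5)*9 = 45*9 = 405)
g(N, n) = -108 + N + n (g(N, n) = (N + n) - 108 = -108 + N + n)
(g(-248, s) + y) + (143140/119583 + 98253/(-80405)) = ((-108 - 248 + 405) + 129374) + (143140/119583 + 98253/(-80405)) = (49 + 129374) + (143140*(1/119583) + 98253*(-1/80405)) = 129423 + (143140/119583 - 98253/80405) = 129423 - 240216799/9615071115 = 1244411108699846/9615071115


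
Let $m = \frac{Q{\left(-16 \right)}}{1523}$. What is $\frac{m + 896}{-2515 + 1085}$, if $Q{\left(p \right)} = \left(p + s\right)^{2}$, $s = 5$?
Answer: $- \frac{1364729}{2177890} \approx -0.62663$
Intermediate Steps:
$Q{\left(p \right)} = \left(5 + p\right)^{2}$ ($Q{\left(p \right)} = \left(p + 5\right)^{2} = \left(5 + p\right)^{2}$)
$m = \frac{121}{1523}$ ($m = \frac{\left(5 - 16\right)^{2}}{1523} = \left(-11\right)^{2} \cdot \frac{1}{1523} = 121 \cdot \frac{1}{1523} = \frac{121}{1523} \approx 0.079448$)
$\frac{m + 896}{-2515 + 1085} = \frac{\frac{121}{1523} + 896}{-2515 + 1085} = \frac{1364729}{1523 \left(-1430\right)} = \frac{1364729}{1523} \left(- \frac{1}{1430}\right) = - \frac{1364729}{2177890}$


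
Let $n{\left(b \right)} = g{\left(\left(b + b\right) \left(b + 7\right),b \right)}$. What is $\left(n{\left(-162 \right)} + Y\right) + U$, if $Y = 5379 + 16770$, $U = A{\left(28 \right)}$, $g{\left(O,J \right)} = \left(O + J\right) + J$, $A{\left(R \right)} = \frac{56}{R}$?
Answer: $72047$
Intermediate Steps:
$g{\left(O,J \right)} = O + 2 J$ ($g{\left(O,J \right)} = \left(J + O\right) + J = O + 2 J$)
$n{\left(b \right)} = 2 b + 2 b \left(7 + b\right)$ ($n{\left(b \right)} = \left(b + b\right) \left(b + 7\right) + 2 b = 2 b \left(7 + b\right) + 2 b = 2 b + 2 b \left(7 + b\right)$)
$U = 2$ ($U = \frac{56}{28} = 56 \cdot \frac{1}{28} = 2$)
$Y = 22149$
$\left(n{\left(-162 \right)} + Y\right) + U = \left(2 \left(-162\right) \left(8 - 162\right) + 22149\right) + 2 = \left(2 \left(-162\right) \left(-154\right) + 22149\right) + 2 = \left(49896 + 22149\right) + 2 = 72045 + 2 = 72047$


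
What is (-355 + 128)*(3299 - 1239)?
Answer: -467620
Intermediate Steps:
(-355 + 128)*(3299 - 1239) = -227*2060 = -467620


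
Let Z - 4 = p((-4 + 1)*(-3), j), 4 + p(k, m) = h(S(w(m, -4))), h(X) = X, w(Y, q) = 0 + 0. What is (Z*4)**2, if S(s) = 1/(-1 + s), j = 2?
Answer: 16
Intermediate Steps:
w(Y, q) = 0
p(k, m) = -5 (p(k, m) = -4 + 1/(-1 + 0) = -4 + 1/(-1) = -4 - 1 = -5)
Z = -1 (Z = 4 - 5 = -1)
(Z*4)**2 = (-1*4)**2 = (-4)**2 = 16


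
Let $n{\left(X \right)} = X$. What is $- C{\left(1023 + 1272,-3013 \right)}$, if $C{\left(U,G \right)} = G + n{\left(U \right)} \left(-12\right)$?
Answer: $30553$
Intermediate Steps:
$C{\left(U,G \right)} = G - 12 U$ ($C{\left(U,G \right)} = G + U \left(-12\right) = G - 12 U$)
$- C{\left(1023 + 1272,-3013 \right)} = - (-3013 - 12 \left(1023 + 1272\right)) = - (-3013 - 27540) = \left(-1\right) \left(-30553\right) = 30553$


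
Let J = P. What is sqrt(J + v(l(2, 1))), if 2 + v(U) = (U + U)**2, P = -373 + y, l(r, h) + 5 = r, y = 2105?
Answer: sqrt(1766) ≈ 42.024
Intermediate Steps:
l(r, h) = -5 + r
P = 1732 (P = -373 + 2105 = 1732)
J = 1732
v(U) = -2 + 4*U**2 (v(U) = -2 + (U + U)**2 = -2 + (2*U)**2 = -2 + 4*U**2)
sqrt(J + v(l(2, 1))) = sqrt(1732 + (-2 + 4*(-5 + 2)**2)) = sqrt(1732 + (-2 + 4*(-3)**2)) = sqrt(1732 + (-2 + 4*9)) = sqrt(1732 + (-2 + 36)) = sqrt(1732 + 34) = sqrt(1766)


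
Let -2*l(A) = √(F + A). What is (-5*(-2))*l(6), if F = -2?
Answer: -10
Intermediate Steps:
l(A) = -√(-2 + A)/2
(-5*(-2))*l(6) = (-5*(-2))*(-√(-2 + 6)/2) = 10*(-√4/2) = 10*(-½*2) = 10*(-1) = -10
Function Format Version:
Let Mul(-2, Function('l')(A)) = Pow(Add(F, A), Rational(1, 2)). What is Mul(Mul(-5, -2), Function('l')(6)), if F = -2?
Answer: -10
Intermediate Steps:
Function('l')(A) = Mul(Rational(-1, 2), Pow(Add(-2, A), Rational(1, 2)))
Mul(Mul(-5, -2), Function('l')(6)) = Mul(Mul(-5, -2), Mul(Rational(-1, 2), Pow(Add(-2, 6), Rational(1, 2)))) = Mul(10, Mul(Rational(-1, 2), Pow(4, Rational(1, 2)))) = Mul(10, Mul(Rational(-1, 2), 2)) = Mul(10, -1) = -10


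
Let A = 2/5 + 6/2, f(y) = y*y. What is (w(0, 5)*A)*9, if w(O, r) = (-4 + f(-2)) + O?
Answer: 0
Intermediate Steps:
f(y) = y²
w(O, r) = O (w(O, r) = (-4 + (-2)²) + O = (-4 + 4) + O = 0 + O = O)
A = 17/5 (A = 2*(⅕) + 6*(½) = ⅖ + 3 = 17/5 ≈ 3.4000)
(w(0, 5)*A)*9 = (0*(17/5))*9 = 0*9 = 0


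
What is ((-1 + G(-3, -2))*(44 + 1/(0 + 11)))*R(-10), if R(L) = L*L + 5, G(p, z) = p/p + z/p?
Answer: 33950/11 ≈ 3086.4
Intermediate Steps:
G(p, z) = 1 + z/p
R(L) = 5 + L**2 (R(L) = L**2 + 5 = 5 + L**2)
((-1 + G(-3, -2))*(44 + 1/(0 + 11)))*R(-10) = ((-1 + (-3 - 2)/(-3))*(44 + 1/(0 + 11)))*(5 + (-10)**2) = ((-1 - 1/3*(-5))*(44 + 1/11))*(5 + 100) = ((-1 + 5/3)*(44 + 1/11))*105 = ((2/3)*(485/11))*105 = (970/33)*105 = 33950/11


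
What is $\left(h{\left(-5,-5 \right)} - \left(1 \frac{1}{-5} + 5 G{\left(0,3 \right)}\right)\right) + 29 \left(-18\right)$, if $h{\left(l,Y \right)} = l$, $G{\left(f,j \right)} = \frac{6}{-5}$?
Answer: $- \frac{2604}{5} \approx -520.8$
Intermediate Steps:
$G{\left(f,j \right)} = - \frac{6}{5}$ ($G{\left(f,j \right)} = 6 \left(- \frac{1}{5}\right) = - \frac{6}{5}$)
$\left(h{\left(-5,-5 \right)} - \left(1 \frac{1}{-5} + 5 G{\left(0,3 \right)}\right)\right) + 29 \left(-18\right) = \left(-5 - \left(1 \frac{1}{-5} + 5 \left(- \frac{6}{5}\right)\right)\right) + 29 \left(-18\right) = \left(-5 - \left(1 \left(- \frac{1}{5}\right) - 6\right)\right) - 522 = \left(-5 - \left(- \frac{1}{5} - 6\right)\right) - 522 = \left(-5 - - \frac{31}{5}\right) - 522 = \left(-5 + \frac{31}{5}\right) - 522 = \frac{6}{5} - 522 = - \frac{2604}{5}$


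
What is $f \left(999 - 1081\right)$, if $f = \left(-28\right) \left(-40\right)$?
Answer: $-91840$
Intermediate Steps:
$f = 1120$
$f \left(999 - 1081\right) = 1120 \left(999 - 1081\right) = 1120 \left(-82\right) = -91840$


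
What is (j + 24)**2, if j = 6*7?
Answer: 4356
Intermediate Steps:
j = 42
(j + 24)**2 = (42 + 24)**2 = 66**2 = 4356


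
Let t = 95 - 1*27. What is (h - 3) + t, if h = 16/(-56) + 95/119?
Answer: 7796/119 ≈ 65.513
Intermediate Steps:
t = 68 (t = 95 - 27 = 68)
h = 61/119 (h = 16*(-1/56) + 95*(1/119) = -2/7 + 95/119 = 61/119 ≈ 0.51260)
(h - 3) + t = (61/119 - 3) + 68 = -296/119 + 68 = 7796/119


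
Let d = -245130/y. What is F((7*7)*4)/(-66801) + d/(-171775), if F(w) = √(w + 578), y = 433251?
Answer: 16342/4961446035 - √86/22267 ≈ -0.00041318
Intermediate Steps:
d = -81710/144417 (d = -245130/433251 = -245130*1/433251 = -81710/144417 ≈ -0.56579)
F(w) = √(578 + w)
F((7*7)*4)/(-66801) + d/(-171775) = √(578 + (7*7)*4)/(-66801) - 81710/144417/(-171775) = √(578 + 49*4)*(-1/66801) - 81710/144417*(-1/171775) = √(578 + 196)*(-1/66801) + 16342/4961446035 = √774*(-1/66801) + 16342/4961446035 = (3*√86)*(-1/66801) + 16342/4961446035 = -√86/22267 + 16342/4961446035 = 16342/4961446035 - √86/22267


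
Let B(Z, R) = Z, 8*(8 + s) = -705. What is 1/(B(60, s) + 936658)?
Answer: 1/936718 ≈ 1.0676e-6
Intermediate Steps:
s = -769/8 (s = -8 + (⅛)*(-705) = -8 - 705/8 = -769/8 ≈ -96.125)
1/(B(60, s) + 936658) = 1/(60 + 936658) = 1/936718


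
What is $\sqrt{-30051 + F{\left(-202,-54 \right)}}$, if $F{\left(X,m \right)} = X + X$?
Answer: $i \sqrt{30455} \approx 174.51 i$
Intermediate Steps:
$F{\left(X,m \right)} = 2 X$
$\sqrt{-30051 + F{\left(-202,-54 \right)}} = \sqrt{-30051 + 2 \left(-202\right)} = \sqrt{-30051 - 404} = \sqrt{-30455} = i \sqrt{30455}$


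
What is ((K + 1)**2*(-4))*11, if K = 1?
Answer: -176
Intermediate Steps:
((K + 1)**2*(-4))*11 = ((1 + 1)**2*(-4))*11 = (2**2*(-4))*11 = (4*(-4))*11 = -16*11 = -176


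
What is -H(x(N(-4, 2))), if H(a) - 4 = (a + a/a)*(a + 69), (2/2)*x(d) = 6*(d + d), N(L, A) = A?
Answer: -2329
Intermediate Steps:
x(d) = 12*d (x(d) = 6*(d + d) = 6*(2*d) = 12*d)
H(a) = 4 + (1 + a)*(69 + a) (H(a) = 4 + (a + a/a)*(a + 69) = 4 + (a + 1)*(69 + a) = 4 + (1 + a)*(69 + a))
-H(x(N(-4, 2))) = -(73 + (12*2)² + 70*(12*2)) = -(73 + 24² + 70*24) = -(73 + 576 + 1680) = -1*2329 = -2329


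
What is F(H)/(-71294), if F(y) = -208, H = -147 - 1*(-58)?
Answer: 104/35647 ≈ 0.0029175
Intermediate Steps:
H = -89 (H = -147 + 58 = -89)
F(H)/(-71294) = -208/(-71294) = -208*(-1/71294) = 104/35647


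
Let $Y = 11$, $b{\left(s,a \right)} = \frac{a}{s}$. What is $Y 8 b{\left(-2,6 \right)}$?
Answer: $-264$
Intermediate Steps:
$Y 8 b{\left(-2,6 \right)} = 11 \cdot 8 \frac{6}{-2} = 88 \cdot 6 \left(- \frac{1}{2}\right) = 88 \left(-3\right) = -264$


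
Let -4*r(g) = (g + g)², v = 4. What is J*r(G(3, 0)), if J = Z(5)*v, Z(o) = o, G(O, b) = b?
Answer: 0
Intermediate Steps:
r(g) = -g² (r(g) = -(g + g)²/4 = -4*g²/4 = -g²)
J = 20 (J = 5*4 = 20)
J*r(G(3, 0)) = 20*(-1*0²) = 20*(-1*0) = 20*0 = 0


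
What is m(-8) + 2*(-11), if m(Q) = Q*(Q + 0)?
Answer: 42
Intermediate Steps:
m(Q) = Q² (m(Q) = Q*Q = Q²)
m(-8) + 2*(-11) = (-8)² + 2*(-11) = 64 - 22 = 42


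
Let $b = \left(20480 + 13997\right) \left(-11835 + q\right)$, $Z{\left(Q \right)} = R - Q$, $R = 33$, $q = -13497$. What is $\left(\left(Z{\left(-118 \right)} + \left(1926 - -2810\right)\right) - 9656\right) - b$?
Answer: $873366595$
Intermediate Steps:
$Z{\left(Q \right)} = 33 - Q$
$b = -873371364$ ($b = \left(20480 + 13997\right) \left(-11835 - 13497\right) = 34477 \left(-25332\right) = -873371364$)
$\left(\left(Z{\left(-118 \right)} + \left(1926 - -2810\right)\right) - 9656\right) - b = \left(\left(\left(33 - -118\right) + \left(1926 - -2810\right)\right) - 9656\right) - -873371364 = \left(\left(\left(33 + 118\right) + \left(1926 + 2810\right)\right) - 9656\right) + 873371364 = \left(\left(151 + 4736\right) - 9656\right) + 873371364 = \left(4887 - 9656\right) + 873371364 = -4769 + 873371364 = 873366595$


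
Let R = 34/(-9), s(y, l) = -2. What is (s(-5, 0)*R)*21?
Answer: 476/3 ≈ 158.67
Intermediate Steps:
R = -34/9 (R = 34*(-⅑) = -34/9 ≈ -3.7778)
(s(-5, 0)*R)*21 = -2*(-34/9)*21 = (68/9)*21 = 476/3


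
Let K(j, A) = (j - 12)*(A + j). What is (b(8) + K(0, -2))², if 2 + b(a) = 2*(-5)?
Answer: 144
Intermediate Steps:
K(j, A) = (-12 + j)*(A + j)
b(a) = -12 (b(a) = -2 + 2*(-5) = -2 - 10 = -12)
(b(8) + K(0, -2))² = (-12 + (0² - 12*(-2) - 12*0 - 2*0))² = (-12 + (0 + 24 + 0 + 0))² = (-12 + 24)² = 12² = 144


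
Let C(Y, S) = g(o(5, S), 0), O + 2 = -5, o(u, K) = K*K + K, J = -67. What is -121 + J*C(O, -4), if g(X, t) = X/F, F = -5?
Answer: 199/5 ≈ 39.800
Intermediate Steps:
o(u, K) = K + K² (o(u, K) = K² + K = K + K²)
O = -7 (O = -2 - 5 = -7)
g(X, t) = -X/5 (g(X, t) = X/(-5) = X*(-⅕) = -X/5)
C(Y, S) = -S*(1 + S)/5
-121 + J*C(O, -4) = -121 - (-67)*(-4)*(1 - 4)/5 = -121 - (-67)*(-4)*(-3)/5 = -121 - 67*(-12/5) = -121 + 804/5 = 199/5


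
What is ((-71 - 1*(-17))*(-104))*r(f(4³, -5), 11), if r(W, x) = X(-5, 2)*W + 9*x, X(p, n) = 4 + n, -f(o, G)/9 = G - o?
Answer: 21481200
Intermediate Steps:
f(o, G) = -9*G + 9*o (f(o, G) = -9*(G - o) = -9*G + 9*o)
r(W, x) = 6*W + 9*x (r(W, x) = (4 + 2)*W + 9*x = 6*W + 9*x)
((-71 - 1*(-17))*(-104))*r(f(4³, -5), 11) = ((-71 - 1*(-17))*(-104))*(6*(-9*(-5) + 9*4³) + 9*11) = ((-71 + 17)*(-104))*(6*(45 + 9*64) + 99) = (-54*(-104))*(6*(45 + 576) + 99) = 5616*(6*621 + 99) = 5616*(3726 + 99) = 5616*3825 = 21481200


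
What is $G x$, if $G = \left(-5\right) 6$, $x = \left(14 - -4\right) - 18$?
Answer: $0$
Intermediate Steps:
$x = 0$ ($x = \left(14 + 4\right) - 18 = 18 - 18 = 0$)
$G = -30$
$G x = \left(-30\right) 0 = 0$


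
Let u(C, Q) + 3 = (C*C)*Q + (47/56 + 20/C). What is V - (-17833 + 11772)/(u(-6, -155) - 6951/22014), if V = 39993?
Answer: 45898033902921/1147682825 ≈ 39992.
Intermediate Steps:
u(C, Q) = -121/56 + 20/C + Q*C² (u(C, Q) = -3 + ((C*C)*Q + (47/56 + 20/C)) = -3 + (C²*Q + (47*(1/56) + 20/C)) = -3 + (Q*C² + (47/56 + 20/C)) = -3 + (47/56 + 20/C + Q*C²) = -121/56 + 20/C + Q*C²)
V - (-17833 + 11772)/(u(-6, -155) - 6951/22014) = 39993 - (-17833 + 11772)/((-121/56 + 20/(-6) - 155*(-6)²) - 6951/22014) = 39993 - (-6061)/((-121/56 + 20*(-⅙) - 155*36) - 6951*1/22014) = 39993 - (-6061)/((-121/56 - 10/3 - 5580) - 2317/7338) = 39993 - (-6061)/(-938363/168 - 2317/7338) = 39993 - (-6061)/(-1147682825/205464) = 39993 - (-6061)*(-205464)/1147682825 = 39993 - 1*1245317304/1147682825 = 39993 - 1245317304/1147682825 = 45898033902921/1147682825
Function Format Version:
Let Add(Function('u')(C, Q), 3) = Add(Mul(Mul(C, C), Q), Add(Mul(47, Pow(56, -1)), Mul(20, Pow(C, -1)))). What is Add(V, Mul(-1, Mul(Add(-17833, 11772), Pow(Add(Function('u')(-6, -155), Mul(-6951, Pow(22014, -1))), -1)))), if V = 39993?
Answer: Rational(45898033902921, 1147682825) ≈ 39992.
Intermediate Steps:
Function('u')(C, Q) = Add(Rational(-121, 56), Mul(20, Pow(C, -1)), Mul(Q, Pow(C, 2))) (Function('u')(C, Q) = Add(-3, Add(Mul(Mul(C, C), Q), Add(Mul(47, Pow(56, -1)), Mul(20, Pow(C, -1))))) = Add(-3, Add(Mul(Pow(C, 2), Q), Add(Mul(47, Rational(1, 56)), Mul(20, Pow(C, -1))))) = Add(-3, Add(Mul(Q, Pow(C, 2)), Add(Rational(47, 56), Mul(20, Pow(C, -1))))) = Add(-3, Add(Rational(47, 56), Mul(20, Pow(C, -1)), Mul(Q, Pow(C, 2)))) = Add(Rational(-121, 56), Mul(20, Pow(C, -1)), Mul(Q, Pow(C, 2))))
Add(V, Mul(-1, Mul(Add(-17833, 11772), Pow(Add(Function('u')(-6, -155), Mul(-6951, Pow(22014, -1))), -1)))) = Add(39993, Mul(-1, Mul(Add(-17833, 11772), Pow(Add(Add(Rational(-121, 56), Mul(20, Pow(-6, -1)), Mul(-155, Pow(-6, 2))), Mul(-6951, Pow(22014, -1))), -1)))) = Add(39993, Mul(-1, Mul(-6061, Pow(Add(Add(Rational(-121, 56), Mul(20, Rational(-1, 6)), Mul(-155, 36)), Mul(-6951, Rational(1, 22014))), -1)))) = Add(39993, Mul(-1, Mul(-6061, Pow(Add(Add(Rational(-121, 56), Rational(-10, 3), -5580), Rational(-2317, 7338)), -1)))) = Add(39993, Mul(-1, Mul(-6061, Pow(Add(Rational(-938363, 168), Rational(-2317, 7338)), -1)))) = Add(39993, Mul(-1, Mul(-6061, Pow(Rational(-1147682825, 205464), -1)))) = Add(39993, Mul(-1, Mul(-6061, Rational(-205464, 1147682825)))) = Add(39993, Mul(-1, Rational(1245317304, 1147682825))) = Add(39993, Rational(-1245317304, 1147682825)) = Rational(45898033902921, 1147682825)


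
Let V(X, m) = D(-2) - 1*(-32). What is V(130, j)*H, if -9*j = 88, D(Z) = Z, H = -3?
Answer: -90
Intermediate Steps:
j = -88/9 (j = -1/9*88 = -88/9 ≈ -9.7778)
V(X, m) = 30 (V(X, m) = -2 - 1*(-32) = -2 + 32 = 30)
V(130, j)*H = 30*(-3) = -90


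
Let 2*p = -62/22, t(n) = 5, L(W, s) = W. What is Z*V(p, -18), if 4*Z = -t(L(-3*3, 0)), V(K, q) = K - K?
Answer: 0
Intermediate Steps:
p = -31/22 (p = (-62/22)/2 = (-62*1/22)/2 = (½)*(-31/11) = -31/22 ≈ -1.4091)
V(K, q) = 0
Z = -5/4 (Z = (-1*5)/4 = (¼)*(-5) = -5/4 ≈ -1.2500)
Z*V(p, -18) = -5/4*0 = 0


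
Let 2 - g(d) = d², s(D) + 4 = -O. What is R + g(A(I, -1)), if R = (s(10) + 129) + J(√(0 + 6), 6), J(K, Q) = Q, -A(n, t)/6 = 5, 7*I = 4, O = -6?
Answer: -761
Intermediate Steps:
I = 4/7 (I = (⅐)*4 = 4/7 ≈ 0.57143)
A(n, t) = -30 (A(n, t) = -6*5 = -30)
s(D) = 2 (s(D) = -4 - 1*(-6) = -4 + 6 = 2)
g(d) = 2 - d²
R = 137 (R = (2 + 129) + 6 = 131 + 6 = 137)
R + g(A(I, -1)) = 137 + (2 - 1*(-30)²) = 137 + (2 - 1*900) = 137 + (2 - 900) = 137 - 898 = -761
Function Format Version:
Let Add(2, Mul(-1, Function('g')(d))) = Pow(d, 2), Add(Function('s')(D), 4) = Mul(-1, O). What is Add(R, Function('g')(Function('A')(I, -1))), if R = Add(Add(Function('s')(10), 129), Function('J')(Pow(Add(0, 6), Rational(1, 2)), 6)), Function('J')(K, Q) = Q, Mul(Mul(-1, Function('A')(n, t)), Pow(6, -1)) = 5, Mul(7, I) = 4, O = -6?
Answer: -761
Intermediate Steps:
I = Rational(4, 7) (I = Mul(Rational(1, 7), 4) = Rational(4, 7) ≈ 0.57143)
Function('A')(n, t) = -30 (Function('A')(n, t) = Mul(-6, 5) = -30)
Function('s')(D) = 2 (Function('s')(D) = Add(-4, Mul(-1, -6)) = Add(-4, 6) = 2)
Function('g')(d) = Add(2, Mul(-1, Pow(d, 2)))
R = 137 (R = Add(Add(2, 129), 6) = Add(131, 6) = 137)
Add(R, Function('g')(Function('A')(I, -1))) = Add(137, Add(2, Mul(-1, Pow(-30, 2)))) = Add(137, Add(2, Mul(-1, 900))) = Add(137, Add(2, -900)) = Add(137, -898) = -761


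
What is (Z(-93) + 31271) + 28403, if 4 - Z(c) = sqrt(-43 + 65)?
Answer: 59678 - sqrt(22) ≈ 59673.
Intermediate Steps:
Z(c) = 4 - sqrt(22) (Z(c) = 4 - sqrt(-43 + 65) = 4 - sqrt(22))
(Z(-93) + 31271) + 28403 = ((4 - sqrt(22)) + 31271) + 28403 = (31275 - sqrt(22)) + 28403 = 59678 - sqrt(22)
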